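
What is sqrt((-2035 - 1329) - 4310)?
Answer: I*sqrt(7674) ≈ 87.601*I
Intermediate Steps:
sqrt((-2035 - 1329) - 4310) = sqrt(-3364 - 4310) = sqrt(-7674) = I*sqrt(7674)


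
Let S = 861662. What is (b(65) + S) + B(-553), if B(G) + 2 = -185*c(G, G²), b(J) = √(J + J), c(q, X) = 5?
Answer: 860735 + √130 ≈ 8.6075e+5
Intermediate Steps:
b(J) = √2*√J (b(J) = √(2*J) = √2*√J)
B(G) = -927 (B(G) = -2 - 185*5 = -2 - 925 = -927)
(b(65) + S) + B(-553) = (√2*√65 + 861662) - 927 = (√130 + 861662) - 927 = (861662 + √130) - 927 = 860735 + √130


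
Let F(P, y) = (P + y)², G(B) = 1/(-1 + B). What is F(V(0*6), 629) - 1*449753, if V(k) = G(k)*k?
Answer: -54112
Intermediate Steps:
V(k) = k/(-1 + k)
F(V(0*6), 629) - 1*449753 = ((0*6)/(-1 + 0*6) + 629)² - 1*449753 = (0/(-1 + 0) + 629)² - 449753 = (0/(-1) + 629)² - 449753 = (0*(-1) + 629)² - 449753 = (0 + 629)² - 449753 = 629² - 449753 = 395641 - 449753 = -54112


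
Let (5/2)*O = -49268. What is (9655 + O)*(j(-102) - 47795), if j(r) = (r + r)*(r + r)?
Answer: 310562719/5 ≈ 6.2113e+7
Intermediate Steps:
O = -98536/5 (O = (⅖)*(-49268) = -98536/5 ≈ -19707.)
j(r) = 4*r² (j(r) = (2*r)*(2*r) = 4*r²)
(9655 + O)*(j(-102) - 47795) = (9655 - 98536/5)*(4*(-102)² - 47795) = -50261*(4*10404 - 47795)/5 = -50261*(41616 - 47795)/5 = -50261/5*(-6179) = 310562719/5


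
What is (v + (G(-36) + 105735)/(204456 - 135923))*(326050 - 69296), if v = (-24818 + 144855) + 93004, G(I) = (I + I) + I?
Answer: 3748722522017920/68533 ≈ 5.4699e+10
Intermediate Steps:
G(I) = 3*I (G(I) = 2*I + I = 3*I)
v = 213041 (v = 120037 + 93004 = 213041)
(v + (G(-36) + 105735)/(204456 - 135923))*(326050 - 69296) = (213041 + (3*(-36) + 105735)/(204456 - 135923))*(326050 - 69296) = (213041 + (-108 + 105735)/68533)*256754 = (213041 + 105627*(1/68533))*256754 = (213041 + 105627/68533)*256754 = (14600444480/68533)*256754 = 3748722522017920/68533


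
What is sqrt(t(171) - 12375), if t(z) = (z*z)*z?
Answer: 6*sqrt(138551) ≈ 2233.3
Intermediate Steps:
t(z) = z**3 (t(z) = z**2*z = z**3)
sqrt(t(171) - 12375) = sqrt(171**3 - 12375) = sqrt(5000211 - 12375) = sqrt(4987836) = 6*sqrt(138551)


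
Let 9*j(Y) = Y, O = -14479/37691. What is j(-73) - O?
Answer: -2621132/339219 ≈ -7.7270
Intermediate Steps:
O = -14479/37691 (O = -14479*1/37691 = -14479/37691 ≈ -0.38415)
j(Y) = Y/9
j(-73) - O = (⅑)*(-73) - 1*(-14479/37691) = -73/9 + 14479/37691 = -2621132/339219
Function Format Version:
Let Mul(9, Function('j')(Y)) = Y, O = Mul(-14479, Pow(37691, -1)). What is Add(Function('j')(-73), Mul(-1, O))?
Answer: Rational(-2621132, 339219) ≈ -7.7270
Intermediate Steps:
O = Rational(-14479, 37691) (O = Mul(-14479, Rational(1, 37691)) = Rational(-14479, 37691) ≈ -0.38415)
Function('j')(Y) = Mul(Rational(1, 9), Y)
Add(Function('j')(-73), Mul(-1, O)) = Add(Mul(Rational(1, 9), -73), Mul(-1, Rational(-14479, 37691))) = Add(Rational(-73, 9), Rational(14479, 37691)) = Rational(-2621132, 339219)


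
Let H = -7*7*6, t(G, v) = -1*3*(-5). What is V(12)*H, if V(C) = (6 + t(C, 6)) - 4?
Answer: -4998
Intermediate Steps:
t(G, v) = 15 (t(G, v) = -3*(-5) = 15)
V(C) = 17 (V(C) = (6 + 15) - 4 = 21 - 4 = 17)
H = -294 (H = -49*6 = -294)
V(12)*H = 17*(-294) = -4998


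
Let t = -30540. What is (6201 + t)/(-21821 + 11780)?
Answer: 8113/3347 ≈ 2.4240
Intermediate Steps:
(6201 + t)/(-21821 + 11780) = (6201 - 30540)/(-21821 + 11780) = -24339/(-10041) = -24339*(-1/10041) = 8113/3347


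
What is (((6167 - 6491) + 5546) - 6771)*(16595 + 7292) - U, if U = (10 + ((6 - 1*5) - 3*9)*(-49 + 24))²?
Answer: -37436563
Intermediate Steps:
U = 435600 (U = (10 + ((6 - 5) - 27)*(-25))² = (10 + (1 - 27)*(-25))² = (10 - 26*(-25))² = (10 + 650)² = 660² = 435600)
(((6167 - 6491) + 5546) - 6771)*(16595 + 7292) - U = (((6167 - 6491) + 5546) - 6771)*(16595 + 7292) - 1*435600 = ((-324 + 5546) - 6771)*23887 - 435600 = (5222 - 6771)*23887 - 435600 = -1549*23887 - 435600 = -37000963 - 435600 = -37436563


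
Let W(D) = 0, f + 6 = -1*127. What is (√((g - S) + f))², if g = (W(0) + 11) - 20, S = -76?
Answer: -66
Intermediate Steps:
f = -133 (f = -6 - 1*127 = -6 - 127 = -133)
g = -9 (g = (0 + 11) - 20 = 11 - 20 = -9)
(√((g - S) + f))² = (√((-9 - 1*(-76)) - 133))² = (√((-9 + 76) - 133))² = (√(67 - 133))² = (√(-66))² = (I*√66)² = -66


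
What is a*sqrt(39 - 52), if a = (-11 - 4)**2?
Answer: 225*I*sqrt(13) ≈ 811.25*I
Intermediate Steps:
a = 225 (a = (-15)**2 = 225)
a*sqrt(39 - 52) = 225*sqrt(39 - 52) = 225*sqrt(-13) = 225*(I*sqrt(13)) = 225*I*sqrt(13)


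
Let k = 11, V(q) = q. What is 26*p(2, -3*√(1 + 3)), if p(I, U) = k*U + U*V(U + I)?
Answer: -1092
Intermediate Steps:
p(I, U) = 11*U + U*(I + U) (p(I, U) = 11*U + U*(U + I) = 11*U + U*(I + U))
26*p(2, -3*√(1 + 3)) = 26*((-3*√(1 + 3))*(11 + 2 - 3*√(1 + 3))) = 26*((-3*√4)*(11 + 2 - 3*√4)) = 26*((-3*2)*(11 + 2 - 3*2)) = 26*(-6*(11 + 2 - 6)) = 26*(-6*7) = 26*(-42) = -1092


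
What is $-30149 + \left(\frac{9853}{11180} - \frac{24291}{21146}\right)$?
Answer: $- \frac{3563828525781}{118206140} \approx -30149.0$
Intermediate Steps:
$-30149 + \left(\frac{9853}{11180} - \frac{24291}{21146}\right) = -30149 - \frac{31610921}{118206140} = - \frac{3563828525781}{118206140}$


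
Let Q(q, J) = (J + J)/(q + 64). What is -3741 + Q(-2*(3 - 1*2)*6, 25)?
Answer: -97241/26 ≈ -3740.0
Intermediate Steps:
Q(q, J) = 2*J/(64 + q) (Q(q, J) = (2*J)/(64 + q) = 2*J/(64 + q))
-3741 + Q(-2*(3 - 1*2)*6, 25) = -3741 + 2*25/(64 - 2*(3 - 1*2)*6) = -3741 + 2*25/(64 - 2*(3 - 2)*6) = -3741 + 2*25/(64 - 2*1*6) = -3741 + 2*25/(64 - 2*6) = -3741 + 2*25/(64 - 12) = -3741 + 2*25/52 = -3741 + 2*25*(1/52) = -3741 + 25/26 = -97241/26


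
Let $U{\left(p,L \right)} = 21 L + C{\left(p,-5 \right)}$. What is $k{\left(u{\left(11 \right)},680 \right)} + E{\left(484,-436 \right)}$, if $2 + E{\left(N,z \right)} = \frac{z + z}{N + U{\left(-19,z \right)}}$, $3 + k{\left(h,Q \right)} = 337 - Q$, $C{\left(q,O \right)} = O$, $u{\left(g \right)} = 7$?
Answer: $- \frac{3018724}{8677} \approx -347.9$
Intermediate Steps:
$U{\left(p,L \right)} = -5 + 21 L$ ($U{\left(p,L \right)} = 21 L - 5 = -5 + 21 L$)
$k{\left(h,Q \right)} = 334 - Q$ ($k{\left(h,Q \right)} = -3 - \left(-337 + Q\right) = 334 - Q$)
$E{\left(N,z \right)} = -2 + \frac{2 z}{-5 + N + 21 z}$ ($E{\left(N,z \right)} = -2 + \frac{z + z}{N + \left(-5 + 21 z\right)} = -2 + \frac{2 z}{-5 + N + 21 z}$)
$k{\left(u{\left(11 \right)},680 \right)} + E{\left(484,-436 \right)} = \left(334 - 680\right) + \frac{2 \left(5 - 484 - -8720\right)}{-5 + 484 + 21 \left(-436\right)} = \left(334 - 680\right) + \frac{2 \left(5 - 484 + 8720\right)}{-5 + 484 - 9156} = -346 + 2 \frac{1}{-8677} \cdot 8241 = -346 + 2 \left(- \frac{1}{8677}\right) 8241 = -346 - \frac{16482}{8677} = - \frac{3018724}{8677}$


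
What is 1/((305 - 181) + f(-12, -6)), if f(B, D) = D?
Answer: 1/118 ≈ 0.0084746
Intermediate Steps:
1/((305 - 181) + f(-12, -6)) = 1/((305 - 181) - 6) = 1/(124 - 6) = 1/118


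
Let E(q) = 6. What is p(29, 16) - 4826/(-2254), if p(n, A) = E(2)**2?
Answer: 42985/1127 ≈ 38.141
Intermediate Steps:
p(n, A) = 36 (p(n, A) = 6**2 = 36)
p(29, 16) - 4826/(-2254) = 36 - 4826/(-2254) = 36 - 4826*(-1)/2254 = 36 - 1*(-2413/1127) = 36 + 2413/1127 = 42985/1127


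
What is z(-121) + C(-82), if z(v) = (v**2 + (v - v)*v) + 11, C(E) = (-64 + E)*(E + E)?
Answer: 38596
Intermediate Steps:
C(E) = 2*E*(-64 + E) (C(E) = (-64 + E)*(2*E) = 2*E*(-64 + E))
z(v) = 11 + v**2 (z(v) = (v**2 + 0*v) + 11 = (v**2 + 0) + 11 = v**2 + 11 = 11 + v**2)
z(-121) + C(-82) = (11 + (-121)**2) + 2*(-82)*(-64 - 82) = (11 + 14641) + 2*(-82)*(-146) = 14652 + 23944 = 38596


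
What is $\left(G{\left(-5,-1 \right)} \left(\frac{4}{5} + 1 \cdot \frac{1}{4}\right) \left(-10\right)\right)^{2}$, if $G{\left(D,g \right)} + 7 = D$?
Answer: $15876$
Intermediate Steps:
$G{\left(D,g \right)} = -7 + D$
$\left(G{\left(-5,-1 \right)} \left(\frac{4}{5} + 1 \cdot \frac{1}{4}\right) \left(-10\right)\right)^{2} = \left(\left(-7 - 5\right) \left(\frac{4}{5} + 1 \cdot \frac{1}{4}\right) \left(-10\right)\right)^{2} = \left(- 12 \left(4 \cdot \frac{1}{5} + 1 \cdot \frac{1}{4}\right) \left(-10\right)\right)^{2} = \left(- 12 \left(\frac{4}{5} + \frac{1}{4}\right) \left(-10\right)\right)^{2} = \left(\left(-12\right) \frac{21}{20} \left(-10\right)\right)^{2} = \left(\left(- \frac{63}{5}\right) \left(-10\right)\right)^{2} = 126^{2} = 15876$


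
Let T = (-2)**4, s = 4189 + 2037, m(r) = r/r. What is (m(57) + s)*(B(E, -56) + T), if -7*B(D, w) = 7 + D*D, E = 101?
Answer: -62867792/7 ≈ -8.9811e+6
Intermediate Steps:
m(r) = 1
B(D, w) = -1 - D**2/7 (B(D, w) = -(7 + D*D)/7 = -(7 + D**2)/7 = -1 - D**2/7)
s = 6226
T = 16
(m(57) + s)*(B(E, -56) + T) = (1 + 6226)*((-1 - 1/7*101**2) + 16) = 6227*((-1 - 1/7*10201) + 16) = 6227*((-1 - 10201/7) + 16) = 6227*(-10208/7 + 16) = 6227*(-10096/7) = -62867792/7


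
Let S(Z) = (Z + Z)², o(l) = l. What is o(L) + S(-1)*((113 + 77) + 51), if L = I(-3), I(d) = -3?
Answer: 961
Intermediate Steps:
L = -3
S(Z) = 4*Z² (S(Z) = (2*Z)² = 4*Z²)
o(L) + S(-1)*((113 + 77) + 51) = -3 + (4*(-1)²)*((113 + 77) + 51) = -3 + (4*1)*(190 + 51) = -3 + 4*241 = -3 + 964 = 961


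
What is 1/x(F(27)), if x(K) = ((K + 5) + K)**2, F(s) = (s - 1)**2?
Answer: 1/1841449 ≈ 5.4305e-7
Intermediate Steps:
F(s) = (-1 + s)**2
x(K) = (5 + 2*K)**2 (x(K) = ((5 + K) + K)**2 = (5 + 2*K)**2)
1/x(F(27)) = 1/((5 + 2*(-1 + 27)**2)**2) = 1/((5 + 2*26**2)**2) = 1/((5 + 2*676)**2) = 1/((5 + 1352)**2) = 1/(1357**2) = 1/1841449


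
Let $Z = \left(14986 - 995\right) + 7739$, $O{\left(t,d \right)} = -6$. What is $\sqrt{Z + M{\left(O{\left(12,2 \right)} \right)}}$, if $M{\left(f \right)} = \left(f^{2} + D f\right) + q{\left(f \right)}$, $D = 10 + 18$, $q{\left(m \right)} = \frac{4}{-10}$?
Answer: $\frac{2 \sqrt{134985}}{5} \approx 146.96$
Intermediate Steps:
$Z = 21730$ ($Z = 13991 + 7739 = 21730$)
$q{\left(m \right)} = - \frac{2}{5}$ ($q{\left(m \right)} = 4 \left(- \frac{1}{10}\right) = - \frac{2}{5}$)
$D = 28$
$M{\left(f \right)} = - \frac{2}{5} + f^{2} + 28 f$ ($M{\left(f \right)} = \left(f^{2} + 28 f\right) - \frac{2}{5} = - \frac{2}{5} + f^{2} + 28 f$)
$\sqrt{Z + M{\left(O{\left(12,2 \right)} \right)}} = \sqrt{21730 + \left(- \frac{2}{5} + \left(-6\right)^{2} + 28 \left(-6\right)\right)} = \sqrt{21730 - \frac{662}{5}} = \sqrt{\frac{107988}{5}} = \frac{2 \sqrt{134985}}{5}$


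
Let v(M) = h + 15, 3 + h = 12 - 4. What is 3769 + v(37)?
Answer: 3789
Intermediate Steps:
h = 5 (h = -3 + (12 - 4) = -3 + 8 = 5)
v(M) = 20 (v(M) = 5 + 15 = 20)
3769 + v(37) = 3769 + 20 = 3789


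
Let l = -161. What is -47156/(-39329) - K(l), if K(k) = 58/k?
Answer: 9873198/6331969 ≈ 1.5593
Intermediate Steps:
-47156/(-39329) - K(l) = -47156/(-39329) - 58/(-161) = -47156*(-1/39329) - 58*(-1)/161 = 47156/39329 - 1*(-58/161) = 47156/39329 + 58/161 = 9873198/6331969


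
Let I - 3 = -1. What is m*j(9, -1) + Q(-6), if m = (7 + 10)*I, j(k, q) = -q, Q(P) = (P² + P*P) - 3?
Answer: 103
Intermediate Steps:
I = 2 (I = 3 - 1 = 2)
Q(P) = -3 + 2*P² (Q(P) = (P² + P²) - 3 = 2*P² - 3 = -3 + 2*P²)
m = 34 (m = (7 + 10)*2 = 17*2 = 34)
m*j(9, -1) + Q(-6) = 34*(-1*(-1)) + (-3 + 2*(-6)²) = 34*1 + (-3 + 2*36) = 34 + (-3 + 72) = 34 + 69 = 103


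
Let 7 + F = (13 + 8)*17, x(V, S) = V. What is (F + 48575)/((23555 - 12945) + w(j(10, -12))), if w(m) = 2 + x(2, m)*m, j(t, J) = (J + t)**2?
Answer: 9785/2124 ≈ 4.6069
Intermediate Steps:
F = 350 (F = -7 + (13 + 8)*17 = -7 + 21*17 = -7 + 357 = 350)
w(m) = 2 + 2*m
(F + 48575)/((23555 - 12945) + w(j(10, -12))) = (350 + 48575)/((23555 - 12945) + (2 + 2*(-12 + 10)**2)) = 48925/(10610 + (2 + 2*(-2)**2)) = 48925/(10610 + (2 + 2*4)) = 48925/(10610 + (2 + 8)) = 48925/(10610 + 10) = 48925/10620 = 48925*(1/10620) = 9785/2124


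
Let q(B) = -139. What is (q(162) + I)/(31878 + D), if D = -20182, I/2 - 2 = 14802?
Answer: 29469/11696 ≈ 2.5196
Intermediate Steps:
I = 29608 (I = 4 + 2*14802 = 4 + 29604 = 29608)
(q(162) + I)/(31878 + D) = (-139 + 29608)/(31878 - 20182) = 29469/11696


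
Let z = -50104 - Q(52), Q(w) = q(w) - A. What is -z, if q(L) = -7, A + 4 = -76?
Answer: 50177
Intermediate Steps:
A = -80 (A = -4 - 76 = -80)
Q(w) = 73 (Q(w) = -7 - 1*(-80) = -7 + 80 = 73)
z = -50177 (z = -50104 - 1*73 = -50104 - 73 = -50177)
-z = -1*(-50177) = 50177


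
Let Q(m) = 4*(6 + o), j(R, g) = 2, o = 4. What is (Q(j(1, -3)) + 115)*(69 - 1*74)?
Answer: -775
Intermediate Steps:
Q(m) = 40 (Q(m) = 4*(6 + 4) = 4*10 = 40)
(Q(j(1, -3)) + 115)*(69 - 1*74) = (40 + 115)*(69 - 1*74) = 155*(69 - 74) = 155*(-5) = -775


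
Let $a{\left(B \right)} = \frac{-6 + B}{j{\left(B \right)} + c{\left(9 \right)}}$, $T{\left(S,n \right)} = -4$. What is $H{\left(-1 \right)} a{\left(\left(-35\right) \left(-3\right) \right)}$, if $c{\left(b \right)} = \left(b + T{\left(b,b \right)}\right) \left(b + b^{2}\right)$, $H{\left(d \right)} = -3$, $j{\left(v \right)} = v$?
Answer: $- \frac{99}{185} \approx -0.53514$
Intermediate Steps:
$c{\left(b \right)} = \left(-4 + b\right) \left(b + b^{2}\right)$ ($c{\left(b \right)} = \left(b - 4\right) \left(b + b^{2}\right) = \left(-4 + b\right) \left(b + b^{2}\right)$)
$a{\left(B \right)} = \frac{-6 + B}{450 + B}$ ($a{\left(B \right)} = \frac{-6 + B}{B + 9 \left(-4 + 9^{2} - 27\right)} = \frac{-6 + B}{B + 9 \left(-4 + 81 - 27\right)} = \frac{-6 + B}{B + 9 \cdot 50} = \frac{-6 + B}{B + 450} = \frac{-6 + B}{450 + B}$)
$H{\left(-1 \right)} a{\left(\left(-35\right) \left(-3\right) \right)} = - 3 \frac{-6 - -105}{450 - -105} = - 3 \frac{-6 + 105}{450 + 105} = - 3 \cdot \frac{1}{555} \cdot 99 = \left(-3\right) \frac{33}{185} = - \frac{99}{185}$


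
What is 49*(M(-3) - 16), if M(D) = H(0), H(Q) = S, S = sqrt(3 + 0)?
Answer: -784 + 49*sqrt(3) ≈ -699.13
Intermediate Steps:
S = sqrt(3) ≈ 1.7320
H(Q) = sqrt(3)
M(D) = sqrt(3)
49*(M(-3) - 16) = 49*(sqrt(3) - 16) = 49*(-16 + sqrt(3)) = -784 + 49*sqrt(3)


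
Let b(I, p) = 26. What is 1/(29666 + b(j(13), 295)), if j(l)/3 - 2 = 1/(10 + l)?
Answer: 1/29692 ≈ 3.3679e-5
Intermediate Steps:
j(l) = 6 + 3/(10 + l)
1/(29666 + b(j(13), 295)) = 1/(29666 + 26) = 1/29692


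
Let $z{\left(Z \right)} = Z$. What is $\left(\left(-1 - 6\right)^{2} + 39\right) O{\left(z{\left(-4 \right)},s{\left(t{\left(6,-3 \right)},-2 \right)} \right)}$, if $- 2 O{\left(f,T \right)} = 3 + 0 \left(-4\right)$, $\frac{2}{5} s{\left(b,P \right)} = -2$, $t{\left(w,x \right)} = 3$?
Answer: $-132$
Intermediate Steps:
$s{\left(b,P \right)} = -5$ ($s{\left(b,P \right)} = \frac{5}{2} \left(-2\right) = -5$)
$O{\left(f,T \right)} = - \frac{3}{2}$ ($O{\left(f,T \right)} = - \frac{3 + 0 \left(-4\right)}{2} = - \frac{3 + 0}{2} = \left(- \frac{1}{2}\right) 3 = - \frac{3}{2}$)
$\left(\left(-1 - 6\right)^{2} + 39\right) O{\left(z{\left(-4 \right)},s{\left(t{\left(6,-3 \right)},-2 \right)} \right)} = \left(\left(-1 - 6\right)^{2} + 39\right) \left(- \frac{3}{2}\right) = \left(\left(-7\right)^{2} + 39\right) \left(- \frac{3}{2}\right) = \left(49 + 39\right) \left(- \frac{3}{2}\right) = 88 \left(- \frac{3}{2}\right) = -132$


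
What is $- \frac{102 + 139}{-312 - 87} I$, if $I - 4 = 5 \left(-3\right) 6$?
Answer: $- \frac{20726}{399} \approx -51.945$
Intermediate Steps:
$I = -86$ ($I = 4 + 5 \left(-3\right) 6 = 4 - 90 = -86$)
$- \frac{102 + 139}{-312 - 87} I = - \frac{102 + 139}{-312 - 87} \left(-86\right) = - \frac{241}{-399} \left(-86\right) = - 241 \left(- \frac{1}{399}\right) \left(-86\right) = - \frac{\left(-241\right) \left(-86\right)}{399} = \left(-1\right) \frac{20726}{399} = - \frac{20726}{399}$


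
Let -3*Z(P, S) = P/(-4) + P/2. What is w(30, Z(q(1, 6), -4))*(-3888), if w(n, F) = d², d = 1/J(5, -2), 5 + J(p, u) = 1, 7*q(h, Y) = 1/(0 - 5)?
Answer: -243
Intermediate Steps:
q(h, Y) = -1/35 (q(h, Y) = 1/(7*(0 - 5)) = (⅐)/(-5) = (⅐)*(-⅕) = -1/35)
Z(P, S) = -P/12 (Z(P, S) = -(P/(-4) + P/2)/3 = -(P*(-¼) + P*(½))/3 = -(-P/4 + P/2)/3 = -P/12)
J(p, u) = -4 (J(p, u) = -5 + 1 = -4)
d = -¼ (d = 1/(-4) = -¼ ≈ -0.25000)
w(n, F) = 1/16 (w(n, F) = (-¼)² = 1/16)
w(30, Z(q(1, 6), -4))*(-3888) = (1/16)*(-3888) = -243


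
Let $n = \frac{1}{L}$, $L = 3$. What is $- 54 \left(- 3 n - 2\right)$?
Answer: $162$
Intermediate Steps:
$n = \frac{1}{3} \approx 0.33333$
$- 54 \left(- 3 n - 2\right) = - 54 \left(\left(-3\right) \frac{1}{3} - 2\right) = - 54 \left(-1 - 2\right) = \left(-54\right) \left(-3\right) = 162$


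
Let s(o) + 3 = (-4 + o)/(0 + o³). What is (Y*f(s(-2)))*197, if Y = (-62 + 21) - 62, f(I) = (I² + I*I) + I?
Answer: -1278333/8 ≈ -1.5979e+5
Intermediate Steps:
s(o) = -3 + (-4 + o)/o³ (s(o) = -3 + (-4 + o)/(0 + o³) = -3 + (-4 + o)/(o³) = -3 + (-4 + o)/o³)
f(I) = I + 2*I² (f(I) = (I² + I²) + I = 2*I² + I = I + 2*I²)
Y = -103 (Y = -41 - 62 = -103)
(Y*f(s(-2)))*197 = -103*(-4 - 2 - 3*(-2)³)/(-2)³*(1 + 2*((-4 - 2 - 3*(-2)³)/(-2)³))*197 = -103*(-(-4 - 2 - 3*(-8))/8)*(1 + 2*(-(-4 - 2 - 3*(-8))/8))*197 = -103*(-(-4 - 2 + 24)/8)*(1 + 2*(-(-4 - 2 + 24)/8))*197 = -103*(-⅛*18)*(1 + 2*(-⅛*18))*197 = -(-927)*(1 + 2*(-9/4))/4*197 = -(-927)*(1 - 9/2)/4*197 = -(-927)*(-7)/(4*2)*197 = -103*63/8*197 = -6489/8*197 = -1278333/8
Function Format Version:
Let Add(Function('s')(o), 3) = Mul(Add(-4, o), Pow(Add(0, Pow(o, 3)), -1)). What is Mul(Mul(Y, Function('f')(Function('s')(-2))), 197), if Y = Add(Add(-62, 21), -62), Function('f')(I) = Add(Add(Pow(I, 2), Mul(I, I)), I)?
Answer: Rational(-1278333, 8) ≈ -1.5979e+5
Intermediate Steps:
Function('s')(o) = Add(-3, Mul(Pow(o, -3), Add(-4, o))) (Function('s')(o) = Add(-3, Mul(Add(-4, o), Pow(Add(0, Pow(o, 3)), -1))) = Add(-3, Mul(Add(-4, o), Pow(Pow(o, 3), -1))) = Add(-3, Mul(Add(-4, o), Pow(o, -3))) = Add(-3, Mul(Pow(o, -3), Add(-4, o))))
Function('f')(I) = Add(I, Mul(2, Pow(I, 2))) (Function('f')(I) = Add(Add(Pow(I, 2), Pow(I, 2)), I) = Add(Mul(2, Pow(I, 2)), I) = Add(I, Mul(2, Pow(I, 2))))
Y = -103 (Y = Add(-41, -62) = -103)
Mul(Mul(Y, Function('f')(Function('s')(-2))), 197) = Mul(Mul(-103, Mul(Mul(Pow(-2, -3), Add(-4, -2, Mul(-3, Pow(-2, 3)))), Add(1, Mul(2, Mul(Pow(-2, -3), Add(-4, -2, Mul(-3, Pow(-2, 3)))))))), 197) = Mul(Mul(-103, Mul(Mul(Rational(-1, 8), Add(-4, -2, Mul(-3, -8))), Add(1, Mul(2, Mul(Rational(-1, 8), Add(-4, -2, Mul(-3, -8))))))), 197) = Mul(Mul(-103, Mul(Mul(Rational(-1, 8), Add(-4, -2, 24)), Add(1, Mul(2, Mul(Rational(-1, 8), Add(-4, -2, 24)))))), 197) = Mul(Mul(-103, Mul(Mul(Rational(-1, 8), 18), Add(1, Mul(2, Mul(Rational(-1, 8), 18))))), 197) = Mul(Mul(-103, Mul(Rational(-9, 4), Add(1, Mul(2, Rational(-9, 4))))), 197) = Mul(Mul(-103, Mul(Rational(-9, 4), Add(1, Rational(-9, 2)))), 197) = Mul(Mul(-103, Mul(Rational(-9, 4), Rational(-7, 2))), 197) = Mul(Mul(-103, Rational(63, 8)), 197) = Mul(Rational(-6489, 8), 197) = Rational(-1278333, 8)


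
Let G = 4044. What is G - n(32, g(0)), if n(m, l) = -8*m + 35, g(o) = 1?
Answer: 4265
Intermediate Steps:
n(m, l) = 35 - 8*m
G - n(32, g(0)) = 4044 - (35 - 8*32) = 4044 - (35 - 256) = 4044 - 1*(-221) = 4044 + 221 = 4265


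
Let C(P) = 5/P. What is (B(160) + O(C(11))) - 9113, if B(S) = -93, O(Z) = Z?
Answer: -101261/11 ≈ -9205.5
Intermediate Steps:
(B(160) + O(C(11))) - 9113 = (-93 + 5/11) - 9113 = -1018/11 - 9113 = -101261/11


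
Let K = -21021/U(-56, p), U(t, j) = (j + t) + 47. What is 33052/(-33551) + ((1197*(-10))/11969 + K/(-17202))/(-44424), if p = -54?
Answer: -906908249583518533/920621672555827536 ≈ -0.98510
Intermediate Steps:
U(t, j) = 47 + j + t
K = 1001/3 (K = -21021/(47 - 54 - 56) = -21021/(-63) = -21021*(-1/63) = 1001/3 ≈ 333.67)
33052/(-33551) + ((1197*(-10))/11969 + K/(-17202))/(-44424) = 33052/(-33551) + ((1197*(-10))/11969 + (1001/3)/(-17202))/(-44424) = 33052*(-1/33551) + (-11970*1/11969 + (1001/3)*(-1/17202))*(-1/44424) = -33052/33551 + (-11970/11969 - 1001/51606)*(-1/44424) = -33052/33551 - 629704789/617672214*(-1/44424) = -33052/33551 + 629704789/27439470434736 = -906908249583518533/920621672555827536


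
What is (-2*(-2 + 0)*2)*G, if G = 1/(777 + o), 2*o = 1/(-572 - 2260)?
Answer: 45312/4400927 ≈ 0.010296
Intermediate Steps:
o = -1/5664 (o = 1/(2*(-572 - 2260)) = (1/2)/(-2832) = (1/2)*(-1/2832) = -1/5664 ≈ -0.00017655)
G = 5664/4400927 (G = 1/(777 - 1/5664) = 1/(4400927/5664) = 5664/4400927 ≈ 0.0012870)
(-2*(-2 + 0)*2)*G = -2*(-2 + 0)*2*(5664/4400927) = -(-4)*2*(5664/4400927) = -2*(-4)*(5664/4400927) = 8*(5664/4400927) = 45312/4400927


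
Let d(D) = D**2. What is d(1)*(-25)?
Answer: -25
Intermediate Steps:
d(1)*(-25) = 1**2*(-25) = 1*(-25) = -25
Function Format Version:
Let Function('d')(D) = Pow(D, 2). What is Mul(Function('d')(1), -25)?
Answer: -25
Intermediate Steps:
Mul(Function('d')(1), -25) = Mul(Pow(1, 2), -25) = Mul(1, -25) = -25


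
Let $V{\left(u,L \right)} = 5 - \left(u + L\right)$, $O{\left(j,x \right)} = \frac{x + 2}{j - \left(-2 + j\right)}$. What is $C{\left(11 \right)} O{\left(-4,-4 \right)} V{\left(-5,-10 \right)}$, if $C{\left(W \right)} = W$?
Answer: $-220$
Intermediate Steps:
$O{\left(j,x \right)} = 1 + \frac{x}{2}$ ($O{\left(j,x \right)} = \frac{2 + x}{2} = \left(2 + x\right) \frac{1}{2} = 1 + \frac{x}{2}$)
$V{\left(u,L \right)} = 5 - L - u$ ($V{\left(u,L \right)} = 5 - \left(L + u\right) = 5 - L - u$)
$C{\left(11 \right)} O{\left(-4,-4 \right)} V{\left(-5,-10 \right)} = 11 \left(1 + \frac{1}{2} \left(-4\right)\right) \left(5 - -10 - -5\right) = 11 \left(1 - 2\right) \left(5 + 10 + 5\right) = 11 \left(-1\right) 20 = \left(-11\right) 20 = -220$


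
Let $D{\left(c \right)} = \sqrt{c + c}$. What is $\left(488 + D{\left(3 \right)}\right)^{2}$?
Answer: $\left(488 + \sqrt{6}\right)^{2} \approx 2.4054 \cdot 10^{5}$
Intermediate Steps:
$D{\left(c \right)} = \sqrt{2} \sqrt{c}$ ($D{\left(c \right)} = \sqrt{2 c} = \sqrt{2} \sqrt{c}$)
$\left(488 + D{\left(3 \right)}\right)^{2} = \left(488 + \sqrt{2} \sqrt{3}\right)^{2} = \left(488 + \sqrt{6}\right)^{2}$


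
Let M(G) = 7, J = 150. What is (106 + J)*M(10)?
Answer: 1792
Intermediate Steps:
(106 + J)*M(10) = (106 + 150)*7 = 256*7 = 1792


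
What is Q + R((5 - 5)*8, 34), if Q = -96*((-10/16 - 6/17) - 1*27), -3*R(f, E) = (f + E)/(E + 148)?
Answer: 12464891/4641 ≈ 2685.8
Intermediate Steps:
R(f, E) = -(E + f)/(3*(148 + E)) (R(f, E) = -(f + E)/(3*(E + 148)) = -(E + f)/(3*(148 + E)))
Q = 45660/17 (Q = -96*((-10*1/16 - 6*1/17) - 27) = -96*((-5/8 - 6/17) - 27) = -96*(-133/136 - 27) = -96*(-3805/136) = 45660/17 ≈ 2685.9)
Q + R((5 - 5)*8, 34) = 45660/17 + (-1*34 - (5 - 5)*8)/(3*(148 + 34)) = 45660/17 + (1/3)*(-34 - 0*8)/182 = 45660/17 + (1/3)*(1/182)*(-34 - 1*0) = 45660/17 + (1/3)*(1/182)*(-34 + 0) = 45660/17 + (1/3)*(1/182)*(-34) = 45660/17 - 17/273 = 12464891/4641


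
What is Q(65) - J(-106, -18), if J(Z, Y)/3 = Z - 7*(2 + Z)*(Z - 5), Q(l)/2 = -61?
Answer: 242620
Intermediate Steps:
Q(l) = -122 (Q(l) = 2*(-61) = -122)
J(Z, Y) = 3*Z - 21*(-5 + Z)*(2 + Z) (J(Z, Y) = 3*(Z - 7*(2 + Z)*(Z - 5)) = 3*(Z - 7*(2 + Z)*(-5 + Z)) = 3*(Z - 7*(-5 + Z)*(2 + Z)) = 3*Z - 21*(-5 + Z)*(2 + Z))
Q(65) - J(-106, -18) = -122 - (210 - 21*(-106)² + 66*(-106)) = -122 - (210 - 21*11236 - 6996) = -122 - (210 - 235956 - 6996) = -122 - 1*(-242742) = -122 + 242742 = 242620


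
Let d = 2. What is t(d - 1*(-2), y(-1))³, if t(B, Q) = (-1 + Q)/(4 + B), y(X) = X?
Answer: -1/64 ≈ -0.015625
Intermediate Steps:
t(B, Q) = (-1 + Q)/(4 + B)
t(d - 1*(-2), y(-1))³ = ((-1 - 1)/(4 + (2 - 1*(-2))))³ = (-2/(4 + (2 + 2)))³ = (-2/(4 + 4))³ = (-2/8)³ = ((⅛)*(-2))³ = (-¼)³ = -1/64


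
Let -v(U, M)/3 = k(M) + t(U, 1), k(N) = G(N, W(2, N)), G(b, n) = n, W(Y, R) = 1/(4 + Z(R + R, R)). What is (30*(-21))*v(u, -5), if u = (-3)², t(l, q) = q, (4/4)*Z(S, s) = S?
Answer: 1575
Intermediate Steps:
Z(S, s) = S
W(Y, R) = 1/(4 + 2*R) (W(Y, R) = 1/(4 + (R + R)) = 1/(4 + 2*R))
u = 9
k(N) = 1/(2*(2 + N))
v(U, M) = -3 - 3/(2*(2 + M)) (v(U, M) = -3*(1/(2*(2 + M)) + 1) = -3*(1 + 1/(2*(2 + M))) = -3 - 3/(2*(2 + M)))
(30*(-21))*v(u, -5) = (30*(-21))*(3*(-5 - 2*(-5))/(2*(2 - 5))) = -945*(-5 + 10)/(-3) = -945*(-1)*5/3 = -630*(-5/2) = 1575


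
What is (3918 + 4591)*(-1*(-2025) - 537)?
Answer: 12661392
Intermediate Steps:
(3918 + 4591)*(-1*(-2025) - 537) = 8509*(2025 - 537) = 8509*1488 = 12661392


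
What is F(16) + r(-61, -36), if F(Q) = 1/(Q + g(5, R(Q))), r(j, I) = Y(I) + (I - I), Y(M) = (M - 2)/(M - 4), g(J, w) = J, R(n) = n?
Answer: 419/420 ≈ 0.99762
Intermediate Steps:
Y(M) = (-2 + M)/(-4 + M)
r(j, I) = (-2 + I)/(-4 + I) (r(j, I) = (-2 + I)/(-4 + I) + (I - I) = (-2 + I)/(-4 + I) + 0 = (-2 + I)/(-4 + I))
F(Q) = 1/(5 + Q) (F(Q) = 1/(Q + 5) = 1/(5 + Q))
F(16) + r(-61, -36) = 1/(5 + 16) + (-2 - 36)/(-4 - 36) = 1/21 - 38/(-40) = 1/21 - 1/40*(-38) = 1/21 + 19/20 = 419/420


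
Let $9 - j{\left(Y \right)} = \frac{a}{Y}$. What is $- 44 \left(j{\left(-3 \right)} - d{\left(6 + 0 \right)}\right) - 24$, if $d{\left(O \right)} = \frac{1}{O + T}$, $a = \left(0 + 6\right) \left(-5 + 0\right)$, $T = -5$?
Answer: $64$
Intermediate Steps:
$a = -30$ ($a = 6 \left(-5\right) = -30$)
$d{\left(O \right)} = \frac{1}{-5 + O}$ ($d{\left(O \right)} = \frac{1}{O - 5} = \frac{1}{-5 + O}$)
$j{\left(Y \right)} = 9 + \frac{30}{Y}$ ($j{\left(Y \right)} = 9 - - \frac{30}{Y} = 9 + \frac{30}{Y}$)
$- 44 \left(j{\left(-3 \right)} - d{\left(6 + 0 \right)}\right) - 24 = - 44 \left(\left(9 + \frac{30}{-3}\right) - \frac{1}{-5 + \left(6 + 0\right)}\right) - 24 = - 44 \left(\left(9 + 30 \left(- \frac{1}{3}\right)\right) - \frac{1}{-5 + 6}\right) - 24 = - 44 \left(\left(9 - 10\right) - 1^{-1}\right) - 24 = - 44 \left(-1 - 1\right) - 24 = \left(-44\right) \left(-2\right) - 24 = 88 - 24 = 64$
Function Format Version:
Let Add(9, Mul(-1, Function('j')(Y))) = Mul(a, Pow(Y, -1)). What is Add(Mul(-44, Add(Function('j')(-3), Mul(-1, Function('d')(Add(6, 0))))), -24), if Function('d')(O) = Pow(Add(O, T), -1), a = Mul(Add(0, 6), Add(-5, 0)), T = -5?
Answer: 64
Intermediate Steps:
a = -30 (a = Mul(6, -5) = -30)
Function('d')(O) = Pow(Add(-5, O), -1) (Function('d')(O) = Pow(Add(O, -5), -1) = Pow(Add(-5, O), -1))
Function('j')(Y) = Add(9, Mul(30, Pow(Y, -1))) (Function('j')(Y) = Add(9, Mul(-1, Mul(-30, Pow(Y, -1)))) = Add(9, Mul(30, Pow(Y, -1))))
Add(Mul(-44, Add(Function('j')(-3), Mul(-1, Function('d')(Add(6, 0))))), -24) = Add(Mul(-44, Add(Add(9, Mul(30, Pow(-3, -1))), Mul(-1, Pow(Add(-5, Add(6, 0)), -1)))), -24) = Add(Mul(-44, Add(Add(9, Mul(30, Rational(-1, 3))), Mul(-1, Pow(Add(-5, 6), -1)))), -24) = Add(Mul(-44, Add(Add(9, -10), Mul(-1, Pow(1, -1)))), -24) = Add(Mul(-44, Add(-1, Mul(-1, 1))), -24) = Add(Mul(-44, Add(-1, -1)), -24) = Add(Mul(-44, -2), -24) = Add(88, -24) = 64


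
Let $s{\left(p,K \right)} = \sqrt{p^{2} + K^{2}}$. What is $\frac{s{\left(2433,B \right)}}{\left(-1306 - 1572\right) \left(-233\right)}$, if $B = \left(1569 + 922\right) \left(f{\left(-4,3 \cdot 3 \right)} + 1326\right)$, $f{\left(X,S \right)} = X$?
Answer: $\frac{\sqrt{10844526701893}}{670574} \approx 4.9109$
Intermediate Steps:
$B = 3293102$ ($B = \left(1569 + 922\right) \left(-4 + 1326\right) = 2491 \cdot 1322 = 3293102$)
$s{\left(p,K \right)} = \sqrt{K^{2} + p^{2}}$
$\frac{s{\left(2433,B \right)}}{\left(-1306 - 1572\right) \left(-233\right)} = \frac{\sqrt{3293102^{2} + 2433^{2}}}{\left(-1306 - 1572\right) \left(-233\right)} = \frac{\sqrt{10844520782404 + 5919489}}{\left(-2878\right) \left(-233\right)} = \frac{\sqrt{10844526701893}}{670574}$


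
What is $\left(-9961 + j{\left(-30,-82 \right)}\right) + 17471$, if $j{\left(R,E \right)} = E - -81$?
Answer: $7509$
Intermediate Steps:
$j{\left(R,E \right)} = 81 + E$ ($j{\left(R,E \right)} = E + 81 = 81 + E$)
$\left(-9961 + j{\left(-30,-82 \right)}\right) + 17471 = \left(-9961 + \left(81 - 82\right)\right) + 17471 = \left(-9961 - 1\right) + 17471 = -9962 + 17471 = 7509$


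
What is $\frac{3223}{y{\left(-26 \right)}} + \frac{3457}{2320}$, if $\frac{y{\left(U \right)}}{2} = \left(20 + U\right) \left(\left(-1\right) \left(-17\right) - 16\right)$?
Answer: $- \frac{1858969}{6960} \approx -267.09$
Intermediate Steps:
$y{\left(U \right)} = 40 + 2 U$ ($y{\left(U \right)} = 2 \left(20 + U\right) \left(\left(-1\right) \left(-17\right) - 16\right) = 2 \left(20 + U\right) \left(17 - 16\right) = 2 \left(20 + U\right) 1 = 2 \left(20 + U\right) = 40 + 2 U$)
$\frac{3223}{y{\left(-26 \right)}} + \frac{3457}{2320} = \frac{3223}{40 + 2 \left(-26\right)} + \frac{3457}{2320} = \frac{3223}{40 - 52} + 3457 \cdot \frac{1}{2320} = \frac{3223}{-12} + \frac{3457}{2320} = 3223 \left(- \frac{1}{12}\right) + \frac{3457}{2320} = - \frac{3223}{12} + \frac{3457}{2320} = - \frac{1858969}{6960}$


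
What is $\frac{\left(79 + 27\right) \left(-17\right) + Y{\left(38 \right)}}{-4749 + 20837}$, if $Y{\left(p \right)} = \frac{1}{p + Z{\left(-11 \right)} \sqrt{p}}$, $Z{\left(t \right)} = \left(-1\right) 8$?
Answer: $- \frac{46853}{418288} - \frac{\sqrt{38}}{1986868} \approx -0.11201$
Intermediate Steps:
$Z{\left(t \right)} = -8$
$Y{\left(p \right)} = \frac{1}{p - 8 \sqrt{p}}$
$\frac{\left(79 + 27\right) \left(-17\right) + Y{\left(38 \right)}}{-4749 + 20837} = \frac{\left(79 + 27\right) \left(-17\right) + \frac{1}{38 - 8 \sqrt{38}}}{-4749 + 20837} = \frac{106 \left(-17\right) + \frac{1}{38 - 8 \sqrt{38}}}{16088} = \left(-1802 + \frac{1}{38 - 8 \sqrt{38}}\right) \frac{1}{16088} = - \frac{901}{8044} + \frac{1}{16088 \left(38 - 8 \sqrt{38}\right)}$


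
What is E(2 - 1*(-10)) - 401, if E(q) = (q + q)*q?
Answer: -113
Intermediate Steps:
E(q) = 2*q² (E(q) = (2*q)*q = 2*q²)
E(2 - 1*(-10)) - 401 = 2*(2 - 1*(-10))² - 401 = 2*(2 + 10)² - 401 = 2*12² - 401 = 2*144 - 401 = 288 - 401 = -113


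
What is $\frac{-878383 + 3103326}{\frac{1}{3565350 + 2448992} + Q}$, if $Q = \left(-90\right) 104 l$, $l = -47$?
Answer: $\frac{13381568132506}{2645829332641} \approx 5.0576$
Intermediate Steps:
$Q = 439920$ ($Q = \left(-90\right) 104 \left(-47\right) = \left(-9360\right) \left(-47\right) = 439920$)
$\frac{-878383 + 3103326}{\frac{1}{3565350 + 2448992} + Q} = \frac{-878383 + 3103326}{\frac{1}{3565350 + 2448992} + 439920} = \frac{2224943}{\frac{1}{6014342} + 439920} = \frac{2224943}{\frac{2645829332641}{6014342}} = 2224943 \cdot \frac{6014342}{2645829332641} = \frac{13381568132506}{2645829332641}$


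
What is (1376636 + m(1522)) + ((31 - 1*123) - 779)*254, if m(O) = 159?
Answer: 1155561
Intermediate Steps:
(1376636 + m(1522)) + ((31 - 1*123) - 779)*254 = (1376636 + 159) + ((31 - 1*123) - 779)*254 = 1376795 + ((31 - 123) - 779)*254 = 1376795 + (-92 - 779)*254 = 1376795 - 871*254 = 1376795 - 221234 = 1155561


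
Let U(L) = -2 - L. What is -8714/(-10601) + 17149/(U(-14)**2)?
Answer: 183051365/1526544 ≈ 119.91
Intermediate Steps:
-8714/(-10601) + 17149/(U(-14)**2) = -8714/(-10601) + 17149/((-2 - 1*(-14))**2) = -8714*(-1/10601) + 17149/((-2 + 14)**2) = 8714/10601 + 17149/(12**2) = 8714/10601 + 17149/144 = 183051365/1526544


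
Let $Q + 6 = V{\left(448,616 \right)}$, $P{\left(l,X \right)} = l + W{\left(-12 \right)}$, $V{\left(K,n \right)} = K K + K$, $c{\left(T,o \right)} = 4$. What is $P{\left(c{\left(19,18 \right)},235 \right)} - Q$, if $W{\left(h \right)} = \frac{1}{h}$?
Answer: $- \frac{2413705}{12} \approx -2.0114 \cdot 10^{5}$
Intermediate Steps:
$V{\left(K,n \right)} = K + K^{2}$ ($V{\left(K,n \right)} = K^{2} + K = K + K^{2}$)
$P{\left(l,X \right)} = - \frac{1}{12} + l$ ($P{\left(l,X \right)} = l + \frac{1}{-12} = l - \frac{1}{12} = - \frac{1}{12} + l$)
$Q = 201146$ ($Q = -6 + 448 \left(1 + 448\right) = -6 + 448 \cdot 449 = -6 + 201152 = 201146$)
$P{\left(c{\left(19,18 \right)},235 \right)} - Q = \left(- \frac{1}{12} + 4\right) - 201146 = \frac{47}{12} - 201146 = - \frac{2413705}{12}$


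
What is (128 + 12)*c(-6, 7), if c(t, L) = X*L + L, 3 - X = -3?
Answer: 6860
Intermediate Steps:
X = 6 (X = 3 - 1*(-3) = 3 + 3 = 6)
c(t, L) = 7*L (c(t, L) = 6*L + L = 7*L)
(128 + 12)*c(-6, 7) = (128 + 12)*(7*7) = 140*49 = 6860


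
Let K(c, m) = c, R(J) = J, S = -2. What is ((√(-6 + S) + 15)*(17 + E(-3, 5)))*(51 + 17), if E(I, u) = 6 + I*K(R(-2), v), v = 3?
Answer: 29580 + 3944*I*√2 ≈ 29580.0 + 5577.7*I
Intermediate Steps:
E(I, u) = 6 - 2*I (E(I, u) = 6 + I*(-2) = 6 - 2*I)
((√(-6 + S) + 15)*(17 + E(-3, 5)))*(51 + 17) = ((√(-6 - 2) + 15)*(17 + (6 - 2*(-3))))*(51 + 17) = ((√(-8) + 15)*(17 + (6 + 6)))*68 = ((2*I*√2 + 15)*(17 + 12))*68 = ((15 + 2*I*√2)*29)*68 = (435 + 58*I*√2)*68 = 29580 + 3944*I*√2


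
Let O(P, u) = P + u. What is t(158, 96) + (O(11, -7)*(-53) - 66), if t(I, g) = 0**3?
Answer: -278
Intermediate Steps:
t(I, g) = 0
t(158, 96) + (O(11, -7)*(-53) - 66) = 0 + ((11 - 7)*(-53) - 66) = 0 + (4*(-53) - 66) = 0 + (-212 - 66) = 0 - 278 = -278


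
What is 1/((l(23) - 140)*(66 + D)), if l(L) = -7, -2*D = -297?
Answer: -2/63063 ≈ -3.1714e-5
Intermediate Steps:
D = 297/2 (D = -1/2*(-297) = 297/2 ≈ 148.50)
1/((l(23) - 140)*(66 + D)) = 1/((-7 - 140)*(66 + 297/2)) = 1/(-147*429/2) = 1/(-63063/2) = -2/63063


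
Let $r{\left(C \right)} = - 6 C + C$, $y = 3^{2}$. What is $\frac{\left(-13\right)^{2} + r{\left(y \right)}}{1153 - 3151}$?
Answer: $- \frac{62}{999} \approx -0.062062$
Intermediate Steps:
$y = 9$
$r{\left(C \right)} = - 5 C$
$\frac{\left(-13\right)^{2} + r{\left(y \right)}}{1153 - 3151} = \frac{\left(-13\right)^{2} - 45}{1153 - 3151} = \frac{169 - 45}{-1998} = 124 \left(- \frac{1}{1998}\right) = - \frac{62}{999}$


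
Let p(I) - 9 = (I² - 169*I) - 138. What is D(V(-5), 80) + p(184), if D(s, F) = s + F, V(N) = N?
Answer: 2706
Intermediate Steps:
D(s, F) = F + s
p(I) = -129 + I² - 169*I (p(I) = 9 + ((I² - 169*I) - 138) = 9 + (-138 + I² - 169*I) = -129 + I² - 169*I)
D(V(-5), 80) + p(184) = (80 - 5) + (-129 + 184² - 169*184) = 75 + (-129 + 33856 - 31096) = 75 + 2631 = 2706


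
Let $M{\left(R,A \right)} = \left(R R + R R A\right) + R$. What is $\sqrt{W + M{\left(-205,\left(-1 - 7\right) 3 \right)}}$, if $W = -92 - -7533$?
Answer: $i \sqrt{959339} \approx 979.46 i$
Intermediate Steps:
$W = 7441$ ($W = -92 + 7533 = 7441$)
$M{\left(R,A \right)} = R + R^{2} + A R^{2}$ ($M{\left(R,A \right)} = \left(R^{2} + R^{2} A\right) + R = \left(R^{2} + A R^{2}\right) + R = R + R^{2} + A R^{2}$)
$\sqrt{W + M{\left(-205,\left(-1 - 7\right) 3 \right)}} = \sqrt{7441 - 205 \left(1 - 205 + \left(-1 - 7\right) 3 \left(-205\right)\right)} = \sqrt{7441 - 205 \left(1 - 205 + \left(-8\right) 3 \left(-205\right)\right)} = \sqrt{7441 - 205 \left(1 - 205 - -4920\right)} = \sqrt{7441 - 205 \left(1 - 205 + 4920\right)} = \sqrt{7441 - 966780} = \sqrt{-959339} = i \sqrt{959339}$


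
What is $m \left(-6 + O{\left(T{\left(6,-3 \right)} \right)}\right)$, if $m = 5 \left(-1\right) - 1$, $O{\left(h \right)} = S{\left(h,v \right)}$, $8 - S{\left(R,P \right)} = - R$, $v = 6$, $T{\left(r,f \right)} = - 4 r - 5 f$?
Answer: $42$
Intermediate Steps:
$T{\left(r,f \right)} = - 5 f - 4 r$
$S{\left(R,P \right)} = 8 + R$ ($S{\left(R,P \right)} = 8 - - R = 8 + R$)
$O{\left(h \right)} = 8 + h$
$m = -6$ ($m = -5 - 1 = -6$)
$m \left(-6 + O{\left(T{\left(6,-3 \right)} \right)}\right) = - 6 \left(-6 + \left(8 - 9\right)\right) = - 6 \left(-6 - 1\right) = \left(-6\right) \left(-7\right) = 42$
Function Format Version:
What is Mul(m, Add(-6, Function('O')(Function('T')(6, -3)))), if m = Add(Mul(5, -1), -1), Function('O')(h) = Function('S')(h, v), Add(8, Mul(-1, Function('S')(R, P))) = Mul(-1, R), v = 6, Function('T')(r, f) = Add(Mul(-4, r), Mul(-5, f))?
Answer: 42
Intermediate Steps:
Function('T')(r, f) = Add(Mul(-5, f), Mul(-4, r))
Function('S')(R, P) = Add(8, R) (Function('S')(R, P) = Add(8, Mul(-1, Mul(-1, R))) = Add(8, R))
Function('O')(h) = Add(8, h)
m = -6 (m = Add(-5, -1) = -6)
Mul(m, Add(-6, Function('O')(Function('T')(6, -3)))) = Mul(-6, Add(-6, Add(8, Add(Mul(-5, -3), Mul(-4, 6))))) = Mul(-6, Add(-6, Add(8, Add(15, -24)))) = Mul(-6, Add(-6, Add(8, -9))) = Mul(-6, Add(-6, -1)) = Mul(-6, -7) = 42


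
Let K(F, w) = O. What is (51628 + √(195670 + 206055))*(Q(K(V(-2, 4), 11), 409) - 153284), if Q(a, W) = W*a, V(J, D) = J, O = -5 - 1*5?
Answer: -8124904872 - 786870*√16069 ≈ -8.2247e+9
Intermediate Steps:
O = -10 (O = -5 - 5 = -10)
K(F, w) = -10
(51628 + √(195670 + 206055))*(Q(K(V(-2, 4), 11), 409) - 153284) = (51628 + √(195670 + 206055))*(409*(-10) - 153284) = (51628 + √401725)*(-4090 - 153284) = (51628 + 5*√16069)*(-157374) = -8124904872 - 786870*√16069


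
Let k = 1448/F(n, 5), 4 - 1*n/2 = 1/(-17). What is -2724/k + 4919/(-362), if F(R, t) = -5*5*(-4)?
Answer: -73019/362 ≈ -201.71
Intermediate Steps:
n = 138/17 (n = 8 - 2/(-17) = 8 - 2*(-1/17) = 8 + 2/17 = 138/17 ≈ 8.1176)
F(R, t) = 100 (F(R, t) = -25*(-4) = 100)
k = 362/25 (k = 1448/100 = 1448*(1/100) = 362/25 ≈ 14.480)
-2724/k + 4919/(-362) = -2724/362/25 + 4919/(-362) = -2724*25/362 + 4919*(-1/362) = -34050/181 - 4919/362 = -73019/362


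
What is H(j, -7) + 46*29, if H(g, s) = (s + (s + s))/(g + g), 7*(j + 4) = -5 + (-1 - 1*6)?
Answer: 106867/80 ≈ 1335.8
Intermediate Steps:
j = -40/7 (j = -4 + (-5 + (-1 - 1*6))/7 = -4 + (-5 + (-1 - 6))/7 = -4 + (-5 - 7)/7 = -4 + (⅐)*(-12) = -4 - 12/7 = -40/7 ≈ -5.7143)
H(g, s) = 3*s/(2*g) (H(g, s) = (s + 2*s)/((2*g)) = (3*s)*(1/(2*g)) = 3*s/(2*g))
H(j, -7) + 46*29 = (3/2)*(-7)/(-40/7) + 46*29 = (3/2)*(-7)*(-7/40) + 1334 = 147/80 + 1334 = 106867/80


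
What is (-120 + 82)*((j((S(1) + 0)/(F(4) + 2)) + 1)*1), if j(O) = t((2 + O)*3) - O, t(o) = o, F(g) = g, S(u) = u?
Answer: -836/3 ≈ -278.67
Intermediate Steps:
j(O) = 6 + 2*O (j(O) = (2 + O)*3 - O = (6 + 3*O) - O = 6 + 2*O)
(-120 + 82)*((j((S(1) + 0)/(F(4) + 2)) + 1)*1) = (-120 + 82)*(((6 + 2*((1 + 0)/(4 + 2))) + 1)*1) = -38*((6 + 2*(1/6)) + 1) = -38*((6 + 1/3) + 1) = -38*(19/3 + 1) = -836/3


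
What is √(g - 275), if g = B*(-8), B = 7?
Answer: I*√331 ≈ 18.193*I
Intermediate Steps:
g = -56 (g = 7*(-8) = -56)
√(g - 275) = √(-56 - 275) = √(-331) = I*√331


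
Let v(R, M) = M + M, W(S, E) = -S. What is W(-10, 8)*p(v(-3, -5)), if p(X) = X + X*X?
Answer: 900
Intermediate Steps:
v(R, M) = 2*M
p(X) = X + X²
W(-10, 8)*p(v(-3, -5)) = (-1*(-10))*((2*(-5))*(1 + 2*(-5))) = 10*(-10*(1 - 10)) = 10*(-10*(-9)) = 10*90 = 900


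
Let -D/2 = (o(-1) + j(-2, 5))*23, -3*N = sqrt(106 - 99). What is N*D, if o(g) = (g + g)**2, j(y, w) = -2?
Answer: 92*sqrt(7)/3 ≈ 81.136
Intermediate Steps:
o(g) = 4*g**2 (o(g) = (2*g)**2 = 4*g**2)
N = -sqrt(7)/3 (N = -sqrt(106 - 99)/3 = -sqrt(7)/3 ≈ -0.88192)
D = -92 (D = -2*(4*(-1)**2 - 2)*23 = -2*(4*1 - 2)*23 = -2*(4 - 2)*23 = -4*23 = -2*46 = -92)
N*D = -sqrt(7)/3*(-92) = 92*sqrt(7)/3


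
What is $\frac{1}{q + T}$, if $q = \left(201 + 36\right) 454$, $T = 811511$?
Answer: $\frac{1}{919109} \approx 1.088 \cdot 10^{-6}$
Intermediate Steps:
$q = 107598$ ($q = 237 \cdot 454 = 107598$)
$\frac{1}{q + T} = \frac{1}{107598 + 811511} = \frac{1}{919109}$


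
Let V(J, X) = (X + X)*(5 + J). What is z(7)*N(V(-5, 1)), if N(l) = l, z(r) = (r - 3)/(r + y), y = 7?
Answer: 0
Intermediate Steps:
z(r) = (-3 + r)/(7 + r) (z(r) = (r - 3)/(r + 7) = (-3 + r)/(7 + r))
V(J, X) = 2*X*(5 + J) (V(J, X) = (2*X)*(5 + J) = 2*X*(5 + J))
z(7)*N(V(-5, 1)) = ((-3 + 7)/(7 + 7))*(2*1*(5 - 5)) = (4/14)*(2*1*0) = ((1/14)*4)*0 = (2/7)*0 = 0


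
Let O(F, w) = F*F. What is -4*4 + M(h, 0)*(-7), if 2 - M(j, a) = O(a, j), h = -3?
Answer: -30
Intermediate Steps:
O(F, w) = F**2
M(j, a) = 2 - a**2
-4*4 + M(h, 0)*(-7) = -4*4 + (2 - 1*0**2)*(-7) = -16 + (2 - 1*0)*(-7) = -16 + (2 + 0)*(-7) = -16 + 2*(-7) = -16 - 14 = -30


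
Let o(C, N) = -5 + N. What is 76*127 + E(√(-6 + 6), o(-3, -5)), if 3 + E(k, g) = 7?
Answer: 9656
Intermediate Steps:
E(k, g) = 4 (E(k, g) = -3 + 7 = 4)
76*127 + E(√(-6 + 6), o(-3, -5)) = 76*127 + 4 = 9652 + 4 = 9656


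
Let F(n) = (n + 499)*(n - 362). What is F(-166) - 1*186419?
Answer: -362243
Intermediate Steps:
F(n) = (-362 + n)*(499 + n) (F(n) = (499 + n)*(-362 + n) = (-362 + n)*(499 + n))
F(-166) - 1*186419 = (-180638 + (-166)² + 137*(-166)) - 1*186419 = (-180638 + 27556 - 22742) - 186419 = -175824 - 186419 = -362243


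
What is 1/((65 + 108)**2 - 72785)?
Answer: -1/42856 ≈ -2.3334e-5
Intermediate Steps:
1/((65 + 108)**2 - 72785) = 1/(173**2 - 72785) = 1/(29929 - 72785) = 1/(-42856) = -1/42856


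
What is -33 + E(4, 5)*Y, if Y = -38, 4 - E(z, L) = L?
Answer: 5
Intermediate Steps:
E(z, L) = 4 - L
-33 + E(4, 5)*Y = -33 + (4 - 1*5)*(-38) = -33 + (4 - 5)*(-38) = -33 - 1*(-38) = -33 + 38 = 5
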